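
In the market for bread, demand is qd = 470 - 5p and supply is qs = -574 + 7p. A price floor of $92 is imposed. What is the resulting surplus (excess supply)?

Equilibrium price would be p* = 87, so the floor at 92 binds.
At p = 92: qd = 10, qs = 70.
Surplus = 70 − 10 = 60.

Surplus = 60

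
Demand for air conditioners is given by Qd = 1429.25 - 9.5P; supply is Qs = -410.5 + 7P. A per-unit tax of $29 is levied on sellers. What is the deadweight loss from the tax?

Pre-tax equilibrium: P* = 111.5, Q* = 370.
Tax on sellers shifts supply to Qs = -410.5 + 7(P − 29) = -613.5 + 7P.
1429.25 - 9.5P = -613.5 + 7P gives buyer price Pb = 8171/66; sellers receive Ps = 8171/66 − 29 = 6257/66.
New quantity: Q = 1429.25 − 9.5(8171/66) = 8353/33.
DWL = ½ × 29 × (370 − 8353/33) = 111853/66.

Deadweight loss = 111853/66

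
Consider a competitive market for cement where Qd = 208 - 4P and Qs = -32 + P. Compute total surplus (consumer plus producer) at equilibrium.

Equilibrium: 208 - 4P = -32 + P gives P* = 48, Q* = 16.
Demand choke price: P = 52; supply starts at P = 32.
CS = ½(52 − 48)(16) = 32; PS = ½(48 − 32)(16) = 128.

Total surplus = 160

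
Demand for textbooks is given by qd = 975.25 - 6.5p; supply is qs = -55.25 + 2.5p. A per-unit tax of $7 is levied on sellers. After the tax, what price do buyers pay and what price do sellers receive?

Buyers pay 1048/9, sellers receive 985/9

Pre-tax equilibrium: p* = 114.5, q* = 231.
Tax on sellers shifts supply to qs = -55.25 + 2.5(p − 7) = -72.75 + 2.5p.
975.25 - 6.5p = -72.75 + 2.5p gives buyer price pb = 1048/9; sellers receive ps = 1048/9 − 7 = 985/9.
New quantity: q = 975.25 − 6.5(1048/9) = 7861/36.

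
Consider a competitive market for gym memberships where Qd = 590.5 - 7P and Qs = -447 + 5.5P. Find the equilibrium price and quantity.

Set Qd = Qs: 590.5 - 7P = -447 + 5.5P.
1037.5 = 12.5P, so P* = 83.
Q* = 590.5 − 7(83) = 9.5.

P* = 83, Q* = 9.5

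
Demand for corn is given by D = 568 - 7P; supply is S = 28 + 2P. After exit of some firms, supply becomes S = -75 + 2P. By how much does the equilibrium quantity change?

Original equilibrium: P* = 60, Q* = 148.
New equilibrium: 568 - 7P = -75 + 2P, so 643 = 9P and P' = 643/9; Q' = 568 − 7(643/9) = 611/9.
Change in quantity: 611/9 − 148 = -721/9.

ΔQ = -721/9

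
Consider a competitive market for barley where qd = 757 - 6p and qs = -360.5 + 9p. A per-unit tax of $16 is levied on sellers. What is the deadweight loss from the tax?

Pre-tax equilibrium: p* = 74.5, q* = 310.
Tax on sellers shifts supply to qs = -360.5 + 9(p − 16) = -504.5 + 9p.
757 - 6p = -504.5 + 9p gives buyer price pb = 84.1; sellers receive ps = 84.1 − 16 = 68.1.
New quantity: q = 757 − 6(84.1) = 252.4.
DWL = ½ × 16 × (310 − 252.4) = 460.8.

Deadweight loss = 460.8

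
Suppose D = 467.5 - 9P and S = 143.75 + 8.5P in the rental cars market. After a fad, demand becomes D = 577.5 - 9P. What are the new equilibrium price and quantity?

Original equilibrium: P* = 18.5, Q* = 301.
New equilibrium: 577.5 - 9P = 143.75 + 8.5P, so 433.75 = 17.5P and P' = 347/14; Q' = 577.5 − 9(347/14) = 2481/7.

P' = 347/14, Q' = 2481/7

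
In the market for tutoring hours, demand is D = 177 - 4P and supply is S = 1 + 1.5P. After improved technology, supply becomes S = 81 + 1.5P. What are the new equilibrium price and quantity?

P' = 192/11, Q' = 1179/11

Original equilibrium: P* = 32, Q* = 49.
New equilibrium: 177 - 4P = 81 + 1.5P, so 96 = 5.5P and P' = 192/11; Q' = 177 − 4(192/11) = 1179/11.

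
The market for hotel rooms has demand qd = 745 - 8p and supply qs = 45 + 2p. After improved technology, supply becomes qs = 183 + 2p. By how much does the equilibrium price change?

Original equilibrium: p* = 70, q* = 185.
New equilibrium: 745 - 8p = 183 + 2p, so 562 = 10p and p' = 56.2; q' = 745 − 8(56.2) = 295.4.
Change in price: 56.2 − 70 = -13.8.

Δp = -13.8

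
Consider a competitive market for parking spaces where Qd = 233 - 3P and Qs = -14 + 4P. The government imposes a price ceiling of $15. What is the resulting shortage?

Shortage = 142

Equilibrium price would be P* = 247/7, so the ceiling at 15 binds.
At P = 15: Qd = 233 − 3(15) = 188, Qs = -14 + 4(15) = 46.
Shortage = 188 − 46 = 142.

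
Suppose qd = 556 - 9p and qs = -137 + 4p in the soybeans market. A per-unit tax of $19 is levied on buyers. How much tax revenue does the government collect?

Tax revenue = 5833/13

Pre-tax equilibrium: p* = 693/13, q* = 991/13.
Tax on buyers shifts demand to qd = 556 − 9(p + 19) = 385 - 9p.
385 - 9p = -137 + 4p gives seller price ps = 522/13; buyers pay pb = 522/13 + 19 = 769/13.
New quantity: q = 556 − 9(769/13) = 307/13.
Revenue = 19 × 307/13 = 5833/13.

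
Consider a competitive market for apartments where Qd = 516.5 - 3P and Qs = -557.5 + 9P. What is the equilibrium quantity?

Set Qd = Qs: 516.5 - 3P = -557.5 + 9P.
1074 = 12P, so P* = 89.5.
Q* = 516.5 − 3(89.5) = 248.

Q* = 248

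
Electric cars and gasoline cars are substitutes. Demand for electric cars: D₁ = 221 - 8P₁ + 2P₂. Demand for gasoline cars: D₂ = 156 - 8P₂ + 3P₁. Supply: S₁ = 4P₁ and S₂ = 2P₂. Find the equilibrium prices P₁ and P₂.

Market 1: 221 - 8P₁ + 2P₂ = 4P₁ → 12P₁ - 2P₂ = 221.
Market 2: 10P₂ - 3P₁ = 156.
Eliminating P₂: 10×(1) + 2×(2) gives 114P₁ = 2522, so P₁ = 1261/57.
Back-substitute into (2): P₂ = (156 + 3×1261/57) / 10 = 845/38.

P₁ = 1261/57, P₂ = 845/38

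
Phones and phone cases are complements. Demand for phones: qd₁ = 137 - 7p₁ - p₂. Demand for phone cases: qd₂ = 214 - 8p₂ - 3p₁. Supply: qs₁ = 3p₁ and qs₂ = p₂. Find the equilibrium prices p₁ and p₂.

p₁ = 1019/87, p₂ = 1729/87

Market 1: 137 - 7p₁ - p₂ = 3p₁ → 10p₁ + p₂ = 137.
Market 2: 9p₂ + 3p₁ = 214.
Eliminating p₂: 9×(1) − 1×(2) gives 87p₁ = 1019, so p₁ = 1019/87.
Back-substitute into (2): p₂ = (214 − 3×1019/87) / 9 = 1729/87.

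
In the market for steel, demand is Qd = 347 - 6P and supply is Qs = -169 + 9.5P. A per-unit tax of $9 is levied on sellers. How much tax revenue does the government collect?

Tax revenue = 31851/31

Pre-tax equilibrium: P* = 1032/31, Q* = 4565/31.
Tax on sellers shifts supply to Qs = -169 + 9.5(P − 9) = -254.5 + 9.5P.
347 - 6P = -254.5 + 9.5P gives buyer price Pb = 1203/31; sellers receive Ps = 1203/31 − 9 = 924/31.
New quantity: Q = 347 − 6(1203/31) = 3539/31.
Revenue = 9 × 3539/31 = 31851/31.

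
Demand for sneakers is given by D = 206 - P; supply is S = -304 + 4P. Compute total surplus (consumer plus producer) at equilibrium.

Total surplus = 6760

Equilibrium: 206 - P = -304 + 4P gives P* = 102, Q* = 104.
Demand choke price: P = 206; supply starts at P = 76.
CS = ½(206 − 102)(104) = 5408; PS = ½(102 − 76)(104) = 1352.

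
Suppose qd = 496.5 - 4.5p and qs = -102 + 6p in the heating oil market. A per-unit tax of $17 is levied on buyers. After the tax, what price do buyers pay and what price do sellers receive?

Buyers pay 467/7, sellers receive 348/7

Pre-tax equilibrium: p* = 57, q* = 240.
Tax on buyers shifts demand to qd = 496.5 − 4.5(p + 17) = 420 - 4.5p.
420 - 4.5p = -102 + 6p gives seller price ps = 348/7; buyers pay pb = 348/7 + 17 = 467/7.
New quantity: q = 496.5 − 4.5(467/7) = 1374/7.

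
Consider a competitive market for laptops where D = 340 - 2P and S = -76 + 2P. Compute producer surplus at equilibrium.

Producer surplus = 4356

Equilibrium: 340 - 2P = -76 + 2P gives P* = 104, Q* = 132.
Supply starts at P = 38 (where S = 0).
PS = ½(104 − 38)(132) = 4356.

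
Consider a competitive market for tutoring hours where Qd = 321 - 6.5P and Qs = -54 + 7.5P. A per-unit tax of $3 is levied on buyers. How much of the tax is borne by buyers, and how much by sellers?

Pre-tax equilibrium: P* = 375/14, Q* = 4113/28.
Tax on buyers shifts demand to Qd = 321 − 6.5(P + 3) = 301.5 - 6.5P.
301.5 - 6.5P = -54 + 7.5P gives seller price Ps = 711/28; buyers pay Pb = 711/28 + 3 = 795/28.
New quantity: Q = 321 − 6.5(795/28) = 7641/56.
Buyer burden = 795/28 − 375/14 = 45/28; seller burden = 375/14 − 711/28 = 39/28.

Buyers bear 45/28, sellers bear 39/28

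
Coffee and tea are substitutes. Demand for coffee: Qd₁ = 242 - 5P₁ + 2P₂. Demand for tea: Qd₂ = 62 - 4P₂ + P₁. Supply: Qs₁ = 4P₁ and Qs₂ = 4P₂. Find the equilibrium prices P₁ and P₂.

P₁ = 206/7, P₂ = 80/7

Market 1: 242 - 5P₁ + 2P₂ = 4P₁ → 9P₁ - 2P₂ = 242.
Market 2: 8P₂ - P₁ = 62.
Eliminating P₂: 8×(1) + 2×(2) gives 70P₁ = 2060, so P₁ = 206/7.
Back-substitute into (2): P₂ = (62 + 1×206/7) / 8 = 80/7.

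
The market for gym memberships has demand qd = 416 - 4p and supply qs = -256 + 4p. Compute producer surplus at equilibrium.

Equilibrium: 416 - 4p = -256 + 4p gives p* = 84, q* = 80.
Supply starts at p = 64 (where qs = 0).
PS = ½(84 − 64)(80) = 800.

Producer surplus = 800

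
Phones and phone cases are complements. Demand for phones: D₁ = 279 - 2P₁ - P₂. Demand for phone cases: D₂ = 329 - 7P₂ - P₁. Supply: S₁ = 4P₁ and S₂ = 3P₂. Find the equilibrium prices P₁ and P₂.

P₁ = 2461/59, P₂ = 1695/59

Market 1: 279 - 2P₁ - P₂ = 4P₁ → 6P₁ + P₂ = 279.
Market 2: 10P₂ + P₁ = 329.
Eliminating P₂: 10×(1) − 1×(2) gives 59P₁ = 2461, so P₁ = 2461/59.
Back-substitute into (2): P₂ = (329 − 1×2461/59) / 10 = 1695/59.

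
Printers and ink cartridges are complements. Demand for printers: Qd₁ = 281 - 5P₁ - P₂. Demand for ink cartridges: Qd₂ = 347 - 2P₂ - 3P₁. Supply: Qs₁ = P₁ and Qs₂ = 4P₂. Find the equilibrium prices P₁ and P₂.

P₁ = 1339/33, P₂ = 413/11

Market 1: 281 - 5P₁ - P₂ = P₁ → 6P₁ + P₂ = 281.
Market 2: 6P₂ + 3P₁ = 347.
Eliminating P₂: 6×(1) − 1×(2) gives 33P₁ = 1339, so P₁ = 1339/33.
Back-substitute into (2): P₂ = (347 − 3×1339/33) / 6 = 413/11.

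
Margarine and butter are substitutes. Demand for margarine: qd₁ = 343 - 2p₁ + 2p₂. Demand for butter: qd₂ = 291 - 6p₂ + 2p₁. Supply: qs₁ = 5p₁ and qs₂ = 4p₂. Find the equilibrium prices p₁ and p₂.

p₁ = 2006/33, p₂ = 2723/66

Market 1: 343 - 2p₁ + 2p₂ = 5p₁ → 7p₁ - 2p₂ = 343.
Market 2: 10p₂ - 2p₁ = 291.
Eliminating p₂: 10×(1) + 2×(2) gives 66p₁ = 4012, so p₁ = 2006/33.
Back-substitute into (2): p₂ = (291 + 2×2006/33) / 10 = 2723/66.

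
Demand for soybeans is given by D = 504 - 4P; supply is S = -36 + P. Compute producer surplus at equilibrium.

Producer surplus = 2592

Equilibrium: 504 - 4P = -36 + P gives P* = 108, Q* = 72.
Supply starts at P = 36 (where S = 0).
PS = ½(108 − 36)(72) = 2592.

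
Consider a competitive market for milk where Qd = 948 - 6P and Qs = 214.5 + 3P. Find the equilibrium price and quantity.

P* = 81.5, Q* = 459

Set Qd = Qs: 948 - 6P = 214.5 + 3P.
733.5 = 9P, so P* = 81.5.
Q* = 948 − 6(81.5) = 459.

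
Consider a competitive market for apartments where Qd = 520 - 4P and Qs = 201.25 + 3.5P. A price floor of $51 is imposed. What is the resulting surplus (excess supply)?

Surplus = 63.75

Equilibrium price would be P* = 42.5, so the floor at 51 binds.
At P = 51: Qd = 316, Qs = 379.75.
Surplus = 379.75 − 316 = 63.75.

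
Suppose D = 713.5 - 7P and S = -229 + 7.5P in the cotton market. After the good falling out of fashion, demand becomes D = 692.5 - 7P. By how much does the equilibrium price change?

Original equilibrium: P* = 65, Q* = 258.5.
New equilibrium: 692.5 - 7P = -229 + 7.5P, so 921.5 = 14.5P and P' = 1843/29; Q' = 692.5 − 7(1843/29) = 14363/58.
Change in price: 1843/29 − 65 = -42/29.

ΔP = -42/29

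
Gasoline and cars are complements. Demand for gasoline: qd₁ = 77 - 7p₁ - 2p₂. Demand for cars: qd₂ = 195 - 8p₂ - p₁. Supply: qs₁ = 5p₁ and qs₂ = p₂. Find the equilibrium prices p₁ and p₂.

p₁ = 303/106, p₂ = 2263/106

Market 1: 77 - 7p₁ - 2p₂ = 5p₁ → 12p₁ + 2p₂ = 77.
Market 2: 9p₂ + p₁ = 195.
Eliminating p₂: 9×(1) − 2×(2) gives 106p₁ = 303, so p₁ = 303/106.
Back-substitute into (2): p₂ = (195 − 1×303/106) / 9 = 2263/106.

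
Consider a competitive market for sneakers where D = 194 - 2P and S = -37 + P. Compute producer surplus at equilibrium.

Producer surplus = 800

Equilibrium: 194 - 2P = -37 + P gives P* = 77, Q* = 40.
Supply starts at P = 37 (where S = 0).
PS = ½(77 − 37)(40) = 800.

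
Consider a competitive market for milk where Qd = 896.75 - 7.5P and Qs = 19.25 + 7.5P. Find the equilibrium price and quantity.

Set Qd = Qs: 896.75 - 7.5P = 19.25 + 7.5P.
877.5 = 15P, so P* = 58.5.
Q* = 896.75 − 7.5(58.5) = 458.

P* = 58.5, Q* = 458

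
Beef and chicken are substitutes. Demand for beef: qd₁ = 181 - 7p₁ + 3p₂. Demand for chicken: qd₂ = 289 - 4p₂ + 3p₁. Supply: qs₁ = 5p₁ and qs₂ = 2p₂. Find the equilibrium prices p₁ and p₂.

p₁ = 31, p₂ = 191/3

Market 1: 181 - 7p₁ + 3p₂ = 5p₁ → 12p₁ - 3p₂ = 181.
Market 2: 6p₂ - 3p₁ = 289.
Eliminating p₂: 6×(1) + 3×(2) gives 63p₁ = 1953, so p₁ = 31.
Back-substitute into (2): p₂ = (289 + 3×31) / 6 = 191/3.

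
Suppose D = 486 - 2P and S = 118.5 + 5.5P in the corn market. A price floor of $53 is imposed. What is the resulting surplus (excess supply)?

Surplus = 30

Equilibrium price would be P* = 49, so the floor at 53 binds.
At P = 53: D = 380, S = 410.
Surplus = 410 − 380 = 30.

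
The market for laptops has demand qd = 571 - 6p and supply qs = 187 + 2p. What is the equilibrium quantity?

q* = 283

Set qd = qs: 571 - 6p = 187 + 2p.
384 = 8p, so p* = 48.
q* = 571 − 6(48) = 283.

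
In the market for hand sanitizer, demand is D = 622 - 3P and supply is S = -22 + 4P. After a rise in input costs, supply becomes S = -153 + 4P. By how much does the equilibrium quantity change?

ΔQ = -393/7

Original equilibrium: P* = 92, Q* = 346.
New equilibrium: 622 - 3P = -153 + 4P, so 775 = 7P and P' = 775/7; Q' = 622 − 3(775/7) = 2029/7.
Change in quantity: 2029/7 − 346 = -393/7.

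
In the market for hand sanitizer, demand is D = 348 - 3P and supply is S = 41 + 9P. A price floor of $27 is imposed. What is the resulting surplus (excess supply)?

Surplus = 17

Equilibrium price would be P* = 307/12, so the floor at 27 binds.
At P = 27: D = 267, S = 284.
Surplus = 284 − 267 = 17.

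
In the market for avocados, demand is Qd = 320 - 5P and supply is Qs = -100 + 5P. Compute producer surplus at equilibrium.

Producer surplus = 1210

Equilibrium: 320 - 5P = -100 + 5P gives P* = 42, Q* = 110.
Supply starts at P = 20 (where Qs = 0).
PS = ½(42 − 20)(110) = 1210.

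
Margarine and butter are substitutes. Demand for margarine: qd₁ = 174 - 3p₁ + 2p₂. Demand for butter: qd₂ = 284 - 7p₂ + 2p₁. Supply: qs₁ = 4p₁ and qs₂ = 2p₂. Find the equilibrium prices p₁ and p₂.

Market 1: 174 - 3p₁ + 2p₂ = 4p₁ → 7p₁ - 2p₂ = 174.
Market 2: 9p₂ - 2p₁ = 284.
Eliminating p₂: 9×(1) + 2×(2) gives 59p₁ = 2134, so p₁ = 2134/59.
Back-substitute into (2): p₂ = (284 + 2×2134/59) / 9 = 2336/59.

p₁ = 2134/59, p₂ = 2336/59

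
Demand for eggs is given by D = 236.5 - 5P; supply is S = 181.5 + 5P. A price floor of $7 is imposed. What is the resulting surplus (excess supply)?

Equilibrium price would be P* = 5.5, so the floor at 7 binds.
At P = 7: D = 201.5, S = 216.5.
Surplus = 216.5 − 201.5 = 15.

Surplus = 15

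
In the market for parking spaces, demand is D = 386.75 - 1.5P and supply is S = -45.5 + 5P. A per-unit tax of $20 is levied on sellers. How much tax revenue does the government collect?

Pre-tax equilibrium: P* = 66.5, Q* = 287.
Tax on sellers shifts supply to S = -45.5 + 5(P − 20) = -145.5 + 5P.
386.75 - 1.5P = -145.5 + 5P gives buyer price Pb = 2129/26; sellers receive Ps = 2129/26 − 20 = 1609/26.
New quantity: Q = 386.75 − 1.5(2129/26) = 3431/13.
Revenue = 20 × 3431/13 = 68620/13.

Tax revenue = 68620/13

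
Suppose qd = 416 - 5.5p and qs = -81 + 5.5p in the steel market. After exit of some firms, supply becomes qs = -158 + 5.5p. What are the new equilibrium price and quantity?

Original equilibrium: p* = 497/11, q* = 167.5.
New equilibrium: 416 - 5.5p = -158 + 5.5p, so 574 = 11p and p' = 574/11; q' = 416 − 5.5(574/11) = 129.

p' = 574/11, q' = 129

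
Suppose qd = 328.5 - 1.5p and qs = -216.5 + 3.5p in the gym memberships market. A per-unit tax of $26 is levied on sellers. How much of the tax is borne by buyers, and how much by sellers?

Buyers bear $18.2, sellers bear $7.8

Pre-tax equilibrium: p* = 109, q* = 165.
Tax on sellers shifts supply to qs = -216.5 + 3.5(p − 26) = -307.5 + 3.5p.
328.5 - 1.5p = -307.5 + 3.5p gives buyer price pb = 127.2; sellers receive ps = 127.2 − 26 = 101.2.
New quantity: q = 328.5 − 1.5(127.2) = 137.7.
Buyer burden = 127.2 − 109 = 18.2; seller burden = 109 − 101.2 = 7.8.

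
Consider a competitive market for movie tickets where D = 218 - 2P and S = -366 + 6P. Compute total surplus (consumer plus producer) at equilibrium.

Total surplus = 1728

Equilibrium: 218 - 2P = -366 + 6P gives P* = 73, Q* = 72.
Demand choke price: P = 109; supply starts at P = 61.
CS = ½(109 − 73)(72) = 1296; PS = ½(73 − 61)(72) = 432.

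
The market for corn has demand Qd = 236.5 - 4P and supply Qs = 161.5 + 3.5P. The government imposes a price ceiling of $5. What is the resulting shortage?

Equilibrium price would be P* = 10, so the ceiling at 5 binds.
At P = 5: Qd = 236.5 − 4(5) = 216.5, Qs = 161.5 + 3.5(5) = 179.
Shortage = 216.5 − 179 = 37.5.

Shortage = 37.5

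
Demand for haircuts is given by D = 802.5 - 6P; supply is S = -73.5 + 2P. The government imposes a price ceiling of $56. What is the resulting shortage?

Equilibrium price would be P* = 109.5, so the ceiling at 56 binds.
At P = 56: D = 802.5 − 6(56) = 466.5, S = -73.5 + 2(56) = 38.5.
Shortage = 466.5 − 38.5 = 428.

Shortage = 428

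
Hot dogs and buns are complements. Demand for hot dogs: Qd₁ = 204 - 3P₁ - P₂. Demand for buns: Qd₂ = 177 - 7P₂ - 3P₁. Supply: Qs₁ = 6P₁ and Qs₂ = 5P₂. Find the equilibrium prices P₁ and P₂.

P₁ = 757/35, P₂ = 327/35

Market 1: 204 - 3P₁ - P₂ = 6P₁ → 9P₁ + P₂ = 204.
Market 2: 12P₂ + 3P₁ = 177.
Eliminating P₂: 12×(1) − 1×(2) gives 105P₁ = 2271, so P₁ = 757/35.
Back-substitute into (2): P₂ = (177 − 3×757/35) / 12 = 327/35.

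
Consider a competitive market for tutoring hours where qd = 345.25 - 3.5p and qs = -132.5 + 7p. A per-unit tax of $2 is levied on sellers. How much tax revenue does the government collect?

Tax revenue = 1088/3

Pre-tax equilibrium: p* = 45.5, q* = 186.
Tax on sellers shifts supply to qs = -132.5 + 7(p − 2) = -146.5 + 7p.
345.25 - 3.5p = -146.5 + 7p gives buyer price pb = 281/6; sellers receive ps = 281/6 − 2 = 269/6.
New quantity: q = 345.25 − 3.5(281/6) = 544/3.
Revenue = 2 × 544/3 = 1088/3.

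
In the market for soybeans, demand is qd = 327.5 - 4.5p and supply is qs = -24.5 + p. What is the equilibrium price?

Set qd = qs: 327.5 - 4.5p = -24.5 + p.
352 = 5.5p, so p* = 64.
q* = 327.5 − 4.5(64) = 39.5.

p* = 64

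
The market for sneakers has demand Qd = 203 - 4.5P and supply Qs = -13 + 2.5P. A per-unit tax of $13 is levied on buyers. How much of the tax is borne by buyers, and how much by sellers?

Buyers bear 65/14, sellers bear 117/14

Pre-tax equilibrium: P* = 216/7, Q* = 449/7.
Tax on buyers shifts demand to Qd = 203 − 4.5(P + 13) = 144.5 - 4.5P.
144.5 - 4.5P = -13 + 2.5P gives seller price Ps = 22.5; buyers pay Pb = 22.5 + 13 = 35.5.
New quantity: Q = 203 − 4.5(35.5) = 43.25.
Buyer burden = 35.5 − 216/7 = 65/14; seller burden = 216/7 − 22.5 = 117/14.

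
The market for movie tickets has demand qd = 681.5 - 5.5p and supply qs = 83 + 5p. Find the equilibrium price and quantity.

p* = 57, q* = 368

Set qd = qs: 681.5 - 5.5p = 83 + 5p.
598.5 = 10.5p, so p* = 57.
q* = 681.5 − 5.5(57) = 368.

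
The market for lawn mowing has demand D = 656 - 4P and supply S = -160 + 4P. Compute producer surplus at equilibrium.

Producer surplus = 7688

Equilibrium: 656 - 4P = -160 + 4P gives P* = 102, Q* = 248.
Supply starts at P = 40 (where S = 0).
PS = ½(102 − 40)(248) = 7688.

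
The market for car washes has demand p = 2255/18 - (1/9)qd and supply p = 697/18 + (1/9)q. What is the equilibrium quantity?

q* = 389.5

Set the two price expressions equal: 2255/18 - (1/9)q = 697/18 + (1/9)q.
779/9 = (2/9)q, so q* = 389.5.
p* = 2255/18 − (1/9)(389.5) = 82.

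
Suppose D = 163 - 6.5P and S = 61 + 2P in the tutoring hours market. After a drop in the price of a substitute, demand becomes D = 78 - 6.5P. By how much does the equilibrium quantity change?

Original equilibrium: P* = 12, Q* = 85.
New equilibrium: 78 - 6.5P = 61 + 2P, so 17 = 8.5P and P' = 2; Q' = 78 − 6.5(2) = 65.
Change in quantity: 65 − 85 = -20.

ΔQ = -20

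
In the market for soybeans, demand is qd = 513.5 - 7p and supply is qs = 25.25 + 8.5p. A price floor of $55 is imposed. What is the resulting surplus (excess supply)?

Surplus = 364.25

Equilibrium price would be p* = 31.5, so the floor at 55 binds.
At p = 55: qd = 128.5, qs = 492.75.
Surplus = 492.75 − 128.5 = 364.25.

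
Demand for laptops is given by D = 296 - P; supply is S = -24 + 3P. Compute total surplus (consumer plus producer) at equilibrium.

Equilibrium: 296 - P = -24 + 3P gives P* = 80, Q* = 216.
Demand choke price: P = 296; supply starts at P = 8.
CS = ½(296 − 80)(216) = 23328; PS = ½(80 − 8)(216) = 7776.

Total surplus = 31104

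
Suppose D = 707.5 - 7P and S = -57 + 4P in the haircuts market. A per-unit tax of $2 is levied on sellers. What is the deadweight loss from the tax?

Pre-tax equilibrium: P* = 69.5, Q* = 221.
Tax on sellers shifts supply to S = -57 + 4(P − 2) = -65 + 4P.
707.5 - 7P = -65 + 4P gives buyer price Pb = 1545/22; sellers receive Ps = 1545/22 − 2 = 1501/22.
New quantity: Q = 707.5 − 7(1545/22) = 2375/11.
DWL = ½ × 2 × (221 − 2375/11) = 56/11.

Deadweight loss = 56/11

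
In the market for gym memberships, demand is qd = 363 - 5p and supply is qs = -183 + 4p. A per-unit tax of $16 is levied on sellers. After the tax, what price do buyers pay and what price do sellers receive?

Buyers pay 610/9, sellers receive 466/9

Pre-tax equilibrium: p* = 182/3, q* = 179/3.
Tax on sellers shifts supply to qs = -183 + 4(p − 16) = -247 + 4p.
363 - 5p = -247 + 4p gives buyer price pb = 610/9; sellers receive ps = 610/9 − 16 = 466/9.
New quantity: q = 363 − 5(610/9) = 217/9.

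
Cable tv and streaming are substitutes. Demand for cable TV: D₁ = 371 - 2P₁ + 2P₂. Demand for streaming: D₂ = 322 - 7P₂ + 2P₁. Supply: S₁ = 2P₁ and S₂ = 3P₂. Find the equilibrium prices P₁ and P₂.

P₁ = 2177/18, P₂ = 1015/18

Market 1: 371 - 2P₁ + 2P₂ = 2P₁ → 4P₁ - 2P₂ = 371.
Market 2: 10P₂ - 2P₁ = 322.
Eliminating P₂: 10×(1) + 2×(2) gives 36P₁ = 4354, so P₁ = 2177/18.
Back-substitute into (2): P₂ = (322 + 2×2177/18) / 10 = 1015/18.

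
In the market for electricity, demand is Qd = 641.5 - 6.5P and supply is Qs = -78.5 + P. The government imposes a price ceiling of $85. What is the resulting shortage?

Equilibrium price would be P* = 96, so the ceiling at 85 binds.
At P = 85: Qd = 641.5 − 6.5(85) = 89, Qs = -78.5 + 1(85) = 6.5.
Shortage = 89 − 6.5 = 82.5.

Shortage = 82.5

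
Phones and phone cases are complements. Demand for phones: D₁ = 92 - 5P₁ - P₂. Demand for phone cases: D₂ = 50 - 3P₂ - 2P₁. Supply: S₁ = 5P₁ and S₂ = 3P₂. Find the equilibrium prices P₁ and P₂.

P₁ = 251/29, P₂ = 158/29

Market 1: 92 - 5P₁ - P₂ = 5P₁ → 10P₁ + P₂ = 92.
Market 2: 6P₂ + 2P₁ = 50.
Eliminating P₂: 6×(1) − 1×(2) gives 58P₁ = 502, so P₁ = 251/29.
Back-substitute into (2): P₂ = (50 − 2×251/29) / 6 = 158/29.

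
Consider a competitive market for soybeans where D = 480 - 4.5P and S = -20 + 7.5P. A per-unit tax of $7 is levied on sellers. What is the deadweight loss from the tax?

Pre-tax equilibrium: P* = 125/3, Q* = 292.5.
Tax on sellers shifts supply to S = -20 + 7.5(P − 7) = -72.5 + 7.5P.
480 - 4.5P = -72.5 + 7.5P gives buyer price Pb = 1105/24; sellers receive Ps = 1105/24 − 7 = 937/24.
New quantity: Q = 480 − 4.5(1105/24) = 272.8125.
DWL = ½ × 7 × (292.5 − 272.8125) = 68.90625.

Deadweight loss = 68.90625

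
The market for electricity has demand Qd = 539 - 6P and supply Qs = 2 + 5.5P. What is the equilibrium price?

Set Qd = Qs: 539 - 6P = 2 + 5.5P.
537 = 11.5P, so P* = 1074/23.
Q* = 539 − 6(1074/23) = 5953/23.

P* = 1074/23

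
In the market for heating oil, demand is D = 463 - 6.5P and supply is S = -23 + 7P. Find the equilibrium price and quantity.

P* = 36, Q* = 229

Set D = S: 463 - 6.5P = -23 + 7P.
486 = 13.5P, so P* = 36.
Q* = 463 − 6.5(36) = 229.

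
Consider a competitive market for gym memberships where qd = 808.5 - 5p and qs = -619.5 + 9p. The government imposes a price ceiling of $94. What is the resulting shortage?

Equilibrium price would be p* = 102, so the ceiling at 94 binds.
At p = 94: qd = 808.5 − 5(94) = 338.5, qs = -619.5 + 9(94) = 226.5.
Shortage = 338.5 − 226.5 = 112.

Shortage = 112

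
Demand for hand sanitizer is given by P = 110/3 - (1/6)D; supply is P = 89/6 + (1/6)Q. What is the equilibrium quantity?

Set the two price expressions equal: 110/3 - (1/6)Q = 89/6 + (1/6)Q.
131/6 = (1/3)Q, so Q* = 65.5.
P* = 110/3 − (1/6)(65.5) = 25.75.

Q* = 65.5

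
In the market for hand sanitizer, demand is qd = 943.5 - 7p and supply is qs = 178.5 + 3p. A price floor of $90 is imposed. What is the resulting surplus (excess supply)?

Surplus = 135

Equilibrium price would be p* = 76.5, so the floor at 90 binds.
At p = 90: qd = 313.5, qs = 448.5.
Surplus = 448.5 − 313.5 = 135.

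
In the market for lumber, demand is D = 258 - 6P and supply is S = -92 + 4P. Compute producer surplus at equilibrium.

Equilibrium: 258 - 6P = -92 + 4P gives P* = 35, Q* = 48.
Supply starts at P = 23 (where S = 0).
PS = ½(35 − 23)(48) = 288.

Producer surplus = 288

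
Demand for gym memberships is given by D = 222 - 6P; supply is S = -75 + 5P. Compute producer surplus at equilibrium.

Equilibrium: 222 - 6P = -75 + 5P gives P* = 27, Q* = 60.
Supply starts at P = 15 (where S = 0).
PS = ½(27 − 15)(60) = 360.

Producer surplus = 360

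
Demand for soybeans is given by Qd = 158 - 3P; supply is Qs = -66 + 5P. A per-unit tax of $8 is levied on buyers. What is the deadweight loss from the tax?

Pre-tax equilibrium: P* = 28, Q* = 74.
Tax on buyers shifts demand to Qd = 158 − 3(P + 8) = 134 - 3P.
134 - 3P = -66 + 5P gives seller price Ps = 25; buyers pay Pb = 25 + 8 = 33.
New quantity: Q = 158 − 3(33) = 59.
DWL = ½ × 8 × (74 − 59) = 60.

Deadweight loss = 60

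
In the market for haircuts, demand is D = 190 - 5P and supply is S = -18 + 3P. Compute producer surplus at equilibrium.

Equilibrium: 190 - 5P = -18 + 3P gives P* = 26, Q* = 60.
Supply starts at P = 6 (where S = 0).
PS = ½(26 − 6)(60) = 600.

Producer surplus = 600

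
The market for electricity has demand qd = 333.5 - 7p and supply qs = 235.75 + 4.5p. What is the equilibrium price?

Set qd = qs: 333.5 - 7p = 235.75 + 4.5p.
97.75 = 11.5p, so p* = 8.5.
q* = 333.5 − 7(8.5) = 274.

p* = 8.5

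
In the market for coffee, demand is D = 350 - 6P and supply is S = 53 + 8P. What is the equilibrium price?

Set D = S: 350 - 6P = 53 + 8P.
297 = 14P, so P* = 297/14.
Q* = 350 − 6(297/14) = 1559/7.

P* = 297/14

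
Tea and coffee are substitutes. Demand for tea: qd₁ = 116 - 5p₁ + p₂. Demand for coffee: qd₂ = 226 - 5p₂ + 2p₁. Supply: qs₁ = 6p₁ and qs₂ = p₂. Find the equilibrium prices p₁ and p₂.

p₁ = 14.40625, p₂ = 42.46875

Market 1: 116 - 5p₁ + p₂ = 6p₁ → 11p₁ - p₂ = 116.
Market 2: 6p₂ - 2p₁ = 226.
Eliminating p₂: 6×(1) + 1×(2) gives 64p₁ = 922, so p₁ = 14.40625.
Back-substitute into (2): p₂ = (226 + 2×14.40625) / 6 = 42.46875.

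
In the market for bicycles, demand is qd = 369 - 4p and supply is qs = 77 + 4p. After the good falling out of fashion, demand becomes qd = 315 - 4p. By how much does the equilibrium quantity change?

Original equilibrium: p* = 36.5, q* = 223.
New equilibrium: 315 - 4p = 77 + 4p, so 238 = 8p and p' = 29.75; q' = 315 − 4(29.75) = 196.
Change in quantity: 196 − 223 = -27.

Δq = -27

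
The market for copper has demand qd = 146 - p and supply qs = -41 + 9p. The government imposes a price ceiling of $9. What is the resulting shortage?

Shortage = 97

Equilibrium price would be p* = 18.7, so the ceiling at 9 binds.
At p = 9: qd = 146 − 1(9) = 137, qs = -41 + 9(9) = 40.
Shortage = 137 − 40 = 97.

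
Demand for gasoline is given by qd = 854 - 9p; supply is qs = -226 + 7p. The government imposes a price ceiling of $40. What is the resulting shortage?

Equilibrium price would be p* = 67.5, so the ceiling at 40 binds.
At p = 40: qd = 854 − 9(40) = 494, qs = -226 + 7(40) = 54.
Shortage = 494 − 54 = 440.

Shortage = 440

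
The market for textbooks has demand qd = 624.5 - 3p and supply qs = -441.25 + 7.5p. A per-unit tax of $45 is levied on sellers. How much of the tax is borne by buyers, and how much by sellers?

Pre-tax equilibrium: p* = 101.5, q* = 320.
Tax on sellers shifts supply to qs = -441.25 + 7.5(p − 45) = -778.75 + 7.5p.
624.5 - 3p = -778.75 + 7.5p gives buyer price pb = 1871/14; sellers receive ps = 1871/14 − 45 = 1241/14.
New quantity: q = 624.5 − 3(1871/14) = 1565/7.
Buyer burden = 1871/14 − 101.5 = 225/7; seller burden = 101.5 − 1241/14 = 90/7.

Buyers bear 225/7, sellers bear 90/7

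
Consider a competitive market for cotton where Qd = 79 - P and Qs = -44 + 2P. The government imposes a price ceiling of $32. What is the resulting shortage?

Shortage = 27

Equilibrium price would be P* = 41, so the ceiling at 32 binds.
At P = 32: Qd = 79 − 1(32) = 47, Qs = -44 + 2(32) = 20.
Shortage = 47 − 20 = 27.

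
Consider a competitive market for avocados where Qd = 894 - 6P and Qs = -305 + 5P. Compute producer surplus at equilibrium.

Equilibrium: 894 - 6P = -305 + 5P gives P* = 109, Q* = 240.
Supply starts at P = 61 (where Qs = 0).
PS = ½(109 − 61)(240) = 5760.

Producer surplus = 5760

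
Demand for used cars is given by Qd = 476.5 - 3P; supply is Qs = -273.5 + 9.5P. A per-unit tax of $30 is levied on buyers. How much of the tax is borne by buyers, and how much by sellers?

Buyers bear $22.8, sellers bear $7.2

Pre-tax equilibrium: P* = 60, Q* = 296.5.
Tax on buyers shifts demand to Qd = 476.5 − 3(P + 30) = 386.5 - 3P.
386.5 - 3P = -273.5 + 9.5P gives seller price Ps = 52.8; buyers pay Pb = 52.8 + 30 = 82.8.
New quantity: Q = 476.5 − 3(82.8) = 228.1.
Buyer burden = 82.8 − 60 = 22.8; seller burden = 60 − 52.8 = 7.2.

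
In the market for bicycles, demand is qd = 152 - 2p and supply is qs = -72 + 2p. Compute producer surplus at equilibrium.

Equilibrium: 152 - 2p = -72 + 2p gives p* = 56, q* = 40.
Supply starts at p = 36 (where qs = 0).
PS = ½(56 − 36)(40) = 400.

Producer surplus = 400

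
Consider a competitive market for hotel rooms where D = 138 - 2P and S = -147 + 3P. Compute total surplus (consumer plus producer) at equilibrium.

Total surplus = 240

Equilibrium: 138 - 2P = -147 + 3P gives P* = 57, Q* = 24.
Demand choke price: P = 69; supply starts at P = 49.
CS = ½(69 − 57)(24) = 144; PS = ½(57 − 49)(24) = 96.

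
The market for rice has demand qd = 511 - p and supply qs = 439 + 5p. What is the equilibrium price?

p* = 12

Set qd = qs: 511 - p = 439 + 5p.
72 = 6p, so p* = 12.
q* = 511 − 1(12) = 499.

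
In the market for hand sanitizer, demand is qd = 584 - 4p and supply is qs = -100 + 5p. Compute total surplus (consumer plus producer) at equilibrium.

Total surplus = 17640

Equilibrium: 584 - 4p = -100 + 5p gives p* = 76, q* = 280.
Demand choke price: p = 146; supply starts at p = 20.
CS = ½(146 − 76)(280) = 9800; PS = ½(76 − 20)(280) = 7840.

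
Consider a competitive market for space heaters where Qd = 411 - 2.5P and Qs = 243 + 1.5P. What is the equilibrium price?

P* = 42

Set Qd = Qs: 411 - 2.5P = 243 + 1.5P.
168 = 4P, so P* = 42.
Q* = 411 − 2.5(42) = 306.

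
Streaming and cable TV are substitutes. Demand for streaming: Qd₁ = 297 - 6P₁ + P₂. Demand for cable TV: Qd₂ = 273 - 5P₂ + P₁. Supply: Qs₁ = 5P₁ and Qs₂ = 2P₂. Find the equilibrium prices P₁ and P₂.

Market 1: 297 - 6P₁ + P₂ = 5P₁ → 11P₁ - P₂ = 297.
Market 2: 7P₂ - P₁ = 273.
Eliminating P₂: 7×(1) + 1×(2) gives 76P₁ = 2352, so P₁ = 588/19.
Back-substitute into (2): P₂ = (273 + 1×588/19) / 7 = 825/19.

P₁ = 588/19, P₂ = 825/19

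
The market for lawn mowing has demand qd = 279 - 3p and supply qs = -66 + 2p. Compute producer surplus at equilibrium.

Equilibrium: 279 - 3p = -66 + 2p gives p* = 69, q* = 72.
Supply starts at p = 33 (where qs = 0).
PS = ½(69 − 33)(72) = 1296.

Producer surplus = 1296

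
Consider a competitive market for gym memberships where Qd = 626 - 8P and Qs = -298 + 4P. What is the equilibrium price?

P* = 77

Set Qd = Qs: 626 - 8P = -298 + 4P.
924 = 12P, so P* = 77.
Q* = 626 − 8(77) = 10.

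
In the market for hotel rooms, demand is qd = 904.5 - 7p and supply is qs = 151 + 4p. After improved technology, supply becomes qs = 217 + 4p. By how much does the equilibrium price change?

Δp = -6

Original equilibrium: p* = 68.5, q* = 425.
New equilibrium: 904.5 - 7p = 217 + 4p, so 687.5 = 11p and p' = 62.5; q' = 904.5 − 7(62.5) = 467.
Change in price: 62.5 − 68.5 = -6.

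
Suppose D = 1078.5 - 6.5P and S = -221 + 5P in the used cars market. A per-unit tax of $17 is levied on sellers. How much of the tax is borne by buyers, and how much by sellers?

Pre-tax equilibrium: P* = 113, Q* = 344.
Tax on sellers shifts supply to S = -221 + 5(P − 17) = -306 + 5P.
1078.5 - 6.5P = -306 + 5P gives buyer price Pb = 2769/23; sellers receive Ps = 2769/23 − 17 = 2378/23.
New quantity: Q = 1078.5 − 6.5(2769/23) = 6807/23.
Buyer burden = 2769/23 − 113 = 170/23; seller burden = 113 − 2378/23 = 221/23.

Buyers bear 170/23, sellers bear 221/23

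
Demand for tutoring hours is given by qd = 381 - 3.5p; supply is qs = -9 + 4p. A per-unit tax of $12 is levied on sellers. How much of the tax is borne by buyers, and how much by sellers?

Buyers bear $6.4, sellers bear $5.6

Pre-tax equilibrium: p* = 52, q* = 199.
Tax on sellers shifts supply to qs = -9 + 4(p − 12) = -57 + 4p.
381 - 3.5p = -57 + 4p gives buyer price pb = 58.4; sellers receive ps = 58.4 − 12 = 46.4.
New quantity: q = 381 − 3.5(58.4) = 176.6.
Buyer burden = 58.4 − 52 = 6.4; seller burden = 52 − 46.4 = 5.6.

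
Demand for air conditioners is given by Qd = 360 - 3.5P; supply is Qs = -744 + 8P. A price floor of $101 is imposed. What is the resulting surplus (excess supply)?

Equilibrium price would be P* = 96, so the floor at 101 binds.
At P = 101: Qd = 6.5, Qs = 64.
Surplus = 64 − 6.5 = 57.5.

Surplus = 57.5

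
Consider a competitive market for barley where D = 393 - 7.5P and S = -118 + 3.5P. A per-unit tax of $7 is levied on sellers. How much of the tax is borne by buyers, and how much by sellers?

Buyers bear 49/22, sellers bear 105/22

Pre-tax equilibrium: P* = 511/11, Q* = 981/22.
Tax on sellers shifts supply to S = -118 + 3.5(P − 7) = -142.5 + 3.5P.
393 - 7.5P = -142.5 + 3.5P gives buyer price Pb = 1071/22; sellers receive Ps = 1071/22 − 7 = 917/22.
New quantity: Q = 393 − 7.5(1071/22) = 1227/44.
Buyer burden = 1071/22 − 511/11 = 49/22; seller burden = 511/11 − 917/22 = 105/22.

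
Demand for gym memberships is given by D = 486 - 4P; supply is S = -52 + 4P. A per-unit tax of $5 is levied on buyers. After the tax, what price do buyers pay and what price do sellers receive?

Pre-tax equilibrium: P* = 67.25, Q* = 217.
Tax on buyers shifts demand to D = 486 − 4(P + 5) = 466 - 4P.
466 - 4P = -52 + 4P gives seller price Ps = 64.75; buyers pay Pb = 64.75 + 5 = 69.75.
New quantity: Q = 486 − 4(69.75) = 207.

Buyers pay $69.75, sellers receive $64.75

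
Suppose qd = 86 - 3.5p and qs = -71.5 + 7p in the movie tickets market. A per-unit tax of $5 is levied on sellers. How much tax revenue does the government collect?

Tax revenue = 655/6

Pre-tax equilibrium: p* = 15, q* = 33.5.
Tax on sellers shifts supply to qs = -71.5 + 7(p − 5) = -106.5 + 7p.
86 - 3.5p = -106.5 + 7p gives buyer price pb = 55/3; sellers receive ps = 55/3 − 5 = 40/3.
New quantity: q = 86 − 3.5(55/3) = 131/6.
Revenue = 5 × 131/6 = 655/6.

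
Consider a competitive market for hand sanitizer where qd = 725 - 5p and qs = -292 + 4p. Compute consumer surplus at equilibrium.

Consumer surplus = 2560

Equilibrium: 725 - 5p = -292 + 4p gives p* = 113, q* = 160.
Demand choke price (qd = 0): p = 145.
CS = ½(145 − 113)(160) = 2560.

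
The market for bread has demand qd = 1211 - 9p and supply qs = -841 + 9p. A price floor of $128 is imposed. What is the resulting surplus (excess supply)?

Surplus = 252

Equilibrium price would be p* = 114, so the floor at 128 binds.
At p = 128: qd = 59, qs = 311.
Surplus = 311 − 59 = 252.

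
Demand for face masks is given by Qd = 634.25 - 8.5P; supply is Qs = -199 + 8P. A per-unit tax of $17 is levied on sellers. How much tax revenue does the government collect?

Pre-tax equilibrium: P* = 50.5, Q* = 205.
Tax on sellers shifts supply to Qs = -199 + 8(P − 17) = -335 + 8P.
634.25 - 8.5P = -335 + 8P gives buyer price Pb = 3877/66; sellers receive Ps = 3877/66 − 17 = 2755/66.
New quantity: Q = 634.25 − 8.5(3877/66) = 4453/33.
Revenue = 17 × 4453/33 = 75701/33.

Tax revenue = 75701/33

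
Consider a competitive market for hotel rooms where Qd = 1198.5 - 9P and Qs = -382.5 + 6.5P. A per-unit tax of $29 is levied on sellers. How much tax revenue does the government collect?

Tax revenue = 307545/62

Pre-tax equilibrium: P* = 102, Q* = 280.5.
Tax on sellers shifts supply to Qs = -382.5 + 6.5(P − 29) = -571 + 6.5P.
1198.5 - 9P = -571 + 6.5P gives buyer price Pb = 3539/31; sellers receive Ps = 3539/31 − 29 = 2640/31.
New quantity: Q = 1198.5 − 9(3539/31) = 10605/62.
Revenue = 29 × 10605/62 = 307545/62.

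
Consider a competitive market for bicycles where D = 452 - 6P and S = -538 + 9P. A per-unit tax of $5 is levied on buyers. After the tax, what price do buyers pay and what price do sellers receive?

Pre-tax equilibrium: P* = 66, Q* = 56.
Tax on buyers shifts demand to D = 452 − 6(P + 5) = 422 - 6P.
422 - 6P = -538 + 9P gives seller price Ps = 64; buyers pay Pb = 64 + 5 = 69.
New quantity: Q = 452 − 6(69) = 38.

Buyers pay $69, sellers receive $64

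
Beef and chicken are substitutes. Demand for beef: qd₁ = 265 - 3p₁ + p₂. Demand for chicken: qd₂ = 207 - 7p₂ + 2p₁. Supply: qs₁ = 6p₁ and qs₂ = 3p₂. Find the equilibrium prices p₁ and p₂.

Market 1: 265 - 3p₁ + p₂ = 6p₁ → 9p₁ - p₂ = 265.
Market 2: 10p₂ - 2p₁ = 207.
Eliminating p₂: 10×(1) + 1×(2) gives 88p₁ = 2857, so p₁ = 2857/88.
Back-substitute into (2): p₂ = (207 + 2×2857/88) / 10 = 2393/88.

p₁ = 2857/88, p₂ = 2393/88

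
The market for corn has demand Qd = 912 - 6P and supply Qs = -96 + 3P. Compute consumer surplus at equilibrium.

Consumer surplus = 4800

Equilibrium: 912 - 6P = -96 + 3P gives P* = 112, Q* = 240.
Demand choke price (Qd = 0): P = 152.
CS = ½(152 − 112)(240) = 4800.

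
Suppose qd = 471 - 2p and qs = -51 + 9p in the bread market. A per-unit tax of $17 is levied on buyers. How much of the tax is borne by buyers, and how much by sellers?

Pre-tax equilibrium: p* = 522/11, q* = 4137/11.
Tax on buyers shifts demand to qd = 471 − 2(p + 17) = 437 - 2p.
437 - 2p = -51 + 9p gives seller price ps = 488/11; buyers pay pb = 488/11 + 17 = 675/11.
New quantity: q = 471 − 2(675/11) = 3831/11.
Buyer burden = 675/11 − 522/11 = 153/11; seller burden = 522/11 − 488/11 = 34/11.

Buyers bear 153/11, sellers bear 34/11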